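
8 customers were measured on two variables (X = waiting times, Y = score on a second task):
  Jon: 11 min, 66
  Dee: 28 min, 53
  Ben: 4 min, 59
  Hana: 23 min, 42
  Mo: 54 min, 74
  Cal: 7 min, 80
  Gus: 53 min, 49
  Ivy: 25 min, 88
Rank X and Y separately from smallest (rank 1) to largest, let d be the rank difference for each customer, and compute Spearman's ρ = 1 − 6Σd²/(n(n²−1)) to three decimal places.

Ranks of variable 1: 3, 6, 1, 4, 8, 2, 7, 5
Ranks of variable 2: 5, 3, 4, 1, 6, 7, 2, 8
d = r₁ − r₂: -2, 3, -3, 3, 2, -5, 5, -3
d²: 4, 9, 9, 9, 4, 25, 25, 9; Σd² = 94
ρ = 1 − 6·94/(8·63) = 1 − 564/504 = -0.119

-0.119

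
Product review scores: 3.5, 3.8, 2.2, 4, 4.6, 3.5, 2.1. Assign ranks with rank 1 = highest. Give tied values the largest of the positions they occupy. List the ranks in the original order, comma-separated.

Sorted (descending): 4.6, 4, 3.8, 3.5, 3.5, 2.2, 2.1
The 2 values of 3.5 occupy positions 4–5 → each gets rank 5.

5, 3, 6, 2, 1, 5, 7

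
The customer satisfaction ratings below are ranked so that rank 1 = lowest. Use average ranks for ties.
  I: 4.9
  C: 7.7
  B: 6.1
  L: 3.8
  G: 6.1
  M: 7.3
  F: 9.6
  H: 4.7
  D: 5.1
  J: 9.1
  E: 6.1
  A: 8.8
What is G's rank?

6

Sorted (ascending): 3.8, 4.7, 4.9, 5.1, 6.1, 6.1, 6.1, 7.3, 7.7, 8.8, 9.1, 9.6
The 3 values of 6.1 occupy positions 5–7 → average rank 6.
G has value 6.1 → rank 6.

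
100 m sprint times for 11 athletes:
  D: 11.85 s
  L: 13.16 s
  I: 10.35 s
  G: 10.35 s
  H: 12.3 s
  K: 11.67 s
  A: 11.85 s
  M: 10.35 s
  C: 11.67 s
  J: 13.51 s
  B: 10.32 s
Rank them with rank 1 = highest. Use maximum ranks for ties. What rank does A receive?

Sorted (descending): 13.51, 13.16, 12.3, 11.85, 11.85, 11.67, 11.67, 10.35, 10.35, 10.35, 10.32
The 2 values of 11.85 occupy positions 4–5 → each gets rank 5.
The 2 values of 11.67 occupy positions 6–7 → each gets rank 7.
The 3 values of 10.35 occupy positions 8–10 → each gets rank 10.
A has value 11.85 s → rank 5.

5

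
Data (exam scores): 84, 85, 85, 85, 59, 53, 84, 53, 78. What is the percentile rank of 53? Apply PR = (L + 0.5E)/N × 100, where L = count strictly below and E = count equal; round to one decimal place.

N = 9.
Strictly below 53: 0. Equal to 53: 2.
PR = (0 + 0.5·2)/9 × 100 = 11.1

11.1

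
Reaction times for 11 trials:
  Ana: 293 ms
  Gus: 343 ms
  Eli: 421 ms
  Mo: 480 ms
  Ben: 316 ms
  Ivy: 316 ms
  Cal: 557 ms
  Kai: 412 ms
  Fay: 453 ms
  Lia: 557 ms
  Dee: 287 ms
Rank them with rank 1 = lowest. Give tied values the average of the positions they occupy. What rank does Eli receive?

7

Sorted (ascending): 287, 293, 316, 316, 343, 412, 421, 453, 480, 557, 557
The 2 values of 316 occupy positions 3–4 → average rank (3+4)/2 = 3.5.
The 2 values of 557 occupy positions 10–11 → average rank (10+11)/2 = 10.5.
Eli has value 421 ms → rank 7.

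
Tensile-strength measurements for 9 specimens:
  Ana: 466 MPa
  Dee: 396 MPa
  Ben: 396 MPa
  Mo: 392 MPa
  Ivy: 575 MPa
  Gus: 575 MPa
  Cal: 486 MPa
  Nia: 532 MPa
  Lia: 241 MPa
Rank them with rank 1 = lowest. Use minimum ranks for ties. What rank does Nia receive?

Sorted (ascending): 241, 392, 396, 396, 466, 486, 532, 575, 575
The 2 values of 396 occupy positions 3–4 → each gets rank 3.
The 2 values of 575 occupy positions 8–9 → each gets rank 8.
Nia has value 532 MPa → rank 7.

7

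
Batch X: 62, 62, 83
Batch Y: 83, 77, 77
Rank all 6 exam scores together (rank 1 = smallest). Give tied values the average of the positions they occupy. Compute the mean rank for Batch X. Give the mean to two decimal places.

2.83

Sorted (ascending): 62, 62, 77, 77, 83, 83
The 2 values of 62 occupy positions 1–2 → average rank (1+2)/2 = 1.5.
The 2 values of 77 occupy positions 3–4 → average rank (3+4)/2 = 3.5.
The 2 values of 83 occupy positions 5–6 → average rank (5+6)/2 = 5.5.
Batch X values → pooled ranks: 62→1.5, 62→1.5, 83→5.5
Mean rank = (1.5 + 1.5 + 5.5) / 3 = 2.83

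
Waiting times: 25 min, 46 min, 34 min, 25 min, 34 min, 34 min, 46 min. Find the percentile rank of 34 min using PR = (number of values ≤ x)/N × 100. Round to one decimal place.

71.4

N = 7.
Strictly below 34: 2. Equal to 34: 3.
PR = 5/7 × 100 = 71.4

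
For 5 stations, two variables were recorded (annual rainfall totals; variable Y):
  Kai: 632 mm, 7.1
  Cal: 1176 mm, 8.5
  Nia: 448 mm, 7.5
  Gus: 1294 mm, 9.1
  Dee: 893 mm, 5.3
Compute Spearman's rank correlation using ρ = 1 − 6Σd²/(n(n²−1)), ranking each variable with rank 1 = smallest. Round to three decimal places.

0.600

Ranks of variable 1: 2, 4, 1, 5, 3
Ranks of variable 2: 2, 4, 3, 5, 1
d = r₁ − r₂: 0, 0, -2, 0, 2
d²: 0, 0, 4, 0, 4; Σd² = 8
ρ = 1 − 6·8/(5·24) = 1 − 48/120 = 0.600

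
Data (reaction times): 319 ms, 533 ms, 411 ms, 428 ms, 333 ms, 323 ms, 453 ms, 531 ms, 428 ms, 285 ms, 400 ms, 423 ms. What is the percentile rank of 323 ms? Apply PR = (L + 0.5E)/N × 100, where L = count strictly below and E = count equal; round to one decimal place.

N = 12.
Strictly below 323: 2. Equal to 323: 1.
PR = (2 + 0.5·1)/12 × 100 = 20.8

20.8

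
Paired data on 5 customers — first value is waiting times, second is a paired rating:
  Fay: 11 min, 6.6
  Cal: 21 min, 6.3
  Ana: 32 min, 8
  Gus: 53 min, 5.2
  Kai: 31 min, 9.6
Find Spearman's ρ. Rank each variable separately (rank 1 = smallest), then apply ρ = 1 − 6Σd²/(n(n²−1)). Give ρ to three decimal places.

Ranks of variable 1: 1, 2, 4, 5, 3
Ranks of variable 2: 3, 2, 4, 1, 5
d = r₁ − r₂: -2, 0, 0, 4, -2
d²: 4, 0, 0, 16, 4; Σd² = 24
ρ = 1 − 6·24/(5·24) = 1 − 144/120 = -0.200

-0.200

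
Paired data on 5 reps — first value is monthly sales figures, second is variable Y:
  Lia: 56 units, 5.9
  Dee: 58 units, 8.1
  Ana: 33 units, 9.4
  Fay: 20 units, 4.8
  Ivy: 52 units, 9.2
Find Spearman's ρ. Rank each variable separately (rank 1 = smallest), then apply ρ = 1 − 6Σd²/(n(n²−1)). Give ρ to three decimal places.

Ranks of variable 1: 4, 5, 2, 1, 3
Ranks of variable 2: 2, 3, 5, 1, 4
d = r₁ − r₂: 2, 2, -3, 0, -1
d²: 4, 4, 9, 0, 1; Σd² = 18
ρ = 1 − 6·18/(5·24) = 1 − 108/120 = 0.100

0.100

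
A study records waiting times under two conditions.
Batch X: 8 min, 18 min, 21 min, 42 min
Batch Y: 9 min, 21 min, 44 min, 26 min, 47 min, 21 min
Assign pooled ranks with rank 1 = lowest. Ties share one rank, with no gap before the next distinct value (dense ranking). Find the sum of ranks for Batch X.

14

Sorted (ascending): 8, 9, 18, 21, 21, 21, 26, 42, 44, 47
The 3 values of 21 share dense rank 4.
Remaining distinct values take the next consecutive integers.
Batch X values → pooled ranks: 8→1, 18→3, 21→4, 42→6
Rank sum = 1 + 3 + 4 + 6 = 14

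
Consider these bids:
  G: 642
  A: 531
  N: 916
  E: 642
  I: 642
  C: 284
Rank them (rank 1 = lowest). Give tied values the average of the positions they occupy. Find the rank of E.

Sorted (ascending): 284, 531, 642, 642, 642, 916
The 3 values of 642 occupy positions 3–5 → average rank 4.
E has value 642 → rank 4.

4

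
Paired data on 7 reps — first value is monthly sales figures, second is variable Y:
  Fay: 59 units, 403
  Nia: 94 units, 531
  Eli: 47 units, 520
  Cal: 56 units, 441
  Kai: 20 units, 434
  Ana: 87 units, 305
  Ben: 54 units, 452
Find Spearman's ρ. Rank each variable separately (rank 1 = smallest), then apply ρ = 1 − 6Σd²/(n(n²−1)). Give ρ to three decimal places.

Ranks of variable 1: 5, 7, 2, 4, 1, 6, 3
Ranks of variable 2: 2, 7, 6, 4, 3, 1, 5
d = r₁ − r₂: 3, 0, -4, 0, -2, 5, -2
d²: 9, 0, 16, 0, 4, 25, 4; Σd² = 58
ρ = 1 − 6·58/(7·48) = 1 − 348/336 = -0.036

-0.036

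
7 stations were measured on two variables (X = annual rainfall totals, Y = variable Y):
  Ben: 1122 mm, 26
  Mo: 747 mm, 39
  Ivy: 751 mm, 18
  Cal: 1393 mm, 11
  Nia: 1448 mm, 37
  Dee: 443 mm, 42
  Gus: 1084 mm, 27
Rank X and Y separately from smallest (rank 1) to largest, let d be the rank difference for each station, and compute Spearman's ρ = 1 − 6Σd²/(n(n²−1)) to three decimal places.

-0.536

Ranks of variable 1: 5, 2, 3, 6, 7, 1, 4
Ranks of variable 2: 3, 6, 2, 1, 5, 7, 4
d = r₁ − r₂: 2, -4, 1, 5, 2, -6, 0
d²: 4, 16, 1, 25, 4, 36, 0; Σd² = 86
ρ = 1 − 6·86/(7·48) = 1 − 516/336 = -0.536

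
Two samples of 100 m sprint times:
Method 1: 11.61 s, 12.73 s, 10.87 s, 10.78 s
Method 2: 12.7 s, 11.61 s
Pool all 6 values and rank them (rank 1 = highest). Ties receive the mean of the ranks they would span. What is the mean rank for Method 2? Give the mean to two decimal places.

Sorted (descending): 12.73, 12.7, 11.61, 11.61, 10.87, 10.78
The 2 values of 11.61 occupy positions 3–4 → average rank (3+4)/2 = 3.5.
Method 2 values → pooled ranks: 12.7→2, 11.61→3.5
Mean rank = (2 + 3.5) / 2 = 2.75

2.75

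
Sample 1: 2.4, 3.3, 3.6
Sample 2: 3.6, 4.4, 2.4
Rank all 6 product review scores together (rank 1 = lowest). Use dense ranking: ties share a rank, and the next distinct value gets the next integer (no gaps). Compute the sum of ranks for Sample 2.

8

Sorted (ascending): 2.4, 2.4, 3.3, 3.6, 3.6, 4.4
The 2 values of 2.4 share dense rank 1.
The 2 values of 3.6 share dense rank 3.
Remaining distinct values take the next consecutive integers.
Sample 2 values → pooled ranks: 3.6→3, 4.4→4, 2.4→1
Rank sum = 3 + 4 + 1 = 8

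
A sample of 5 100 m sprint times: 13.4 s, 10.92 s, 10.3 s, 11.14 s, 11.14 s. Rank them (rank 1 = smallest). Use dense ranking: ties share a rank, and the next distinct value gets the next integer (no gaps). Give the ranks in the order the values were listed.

4, 2, 1, 3, 3

Sorted (ascending): 10.3, 10.92, 11.14, 11.14, 13.4
The 2 values of 11.14 share dense rank 3.
Remaining distinct values take the next consecutive integers.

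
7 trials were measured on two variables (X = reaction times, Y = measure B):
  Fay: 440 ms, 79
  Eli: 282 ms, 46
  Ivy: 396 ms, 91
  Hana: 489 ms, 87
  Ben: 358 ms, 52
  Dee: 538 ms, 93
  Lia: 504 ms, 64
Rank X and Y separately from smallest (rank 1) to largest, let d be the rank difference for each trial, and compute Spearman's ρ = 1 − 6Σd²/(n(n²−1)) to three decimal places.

Ranks of variable 1: 4, 1, 3, 5, 2, 7, 6
Ranks of variable 2: 4, 1, 6, 5, 2, 7, 3
d = r₁ − r₂: 0, 0, -3, 0, 0, 0, 3
d²: 0, 0, 9, 0, 0, 0, 9; Σd² = 18
ρ = 1 − 6·18/(7·48) = 1 − 108/336 = 0.679

0.679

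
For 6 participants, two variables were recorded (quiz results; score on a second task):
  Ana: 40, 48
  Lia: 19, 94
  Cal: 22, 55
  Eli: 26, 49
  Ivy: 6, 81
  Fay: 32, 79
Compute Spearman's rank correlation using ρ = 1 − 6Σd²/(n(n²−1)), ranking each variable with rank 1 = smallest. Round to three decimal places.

-0.771

Ranks of variable 1: 6, 2, 3, 4, 1, 5
Ranks of variable 2: 1, 6, 3, 2, 5, 4
d = r₁ − r₂: 5, -4, 0, 2, -4, 1
d²: 25, 16, 0, 4, 16, 1; Σd² = 62
ρ = 1 − 6·62/(6·35) = 1 − 372/210 = -0.771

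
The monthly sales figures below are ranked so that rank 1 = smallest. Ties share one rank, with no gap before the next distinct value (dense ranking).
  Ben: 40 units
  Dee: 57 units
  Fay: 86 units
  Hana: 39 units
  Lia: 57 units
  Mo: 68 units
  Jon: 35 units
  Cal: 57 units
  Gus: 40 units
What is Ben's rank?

3

Sorted (ascending): 35, 39, 40, 40, 57, 57, 57, 68, 86
The 2 values of 40 share dense rank 3.
The 3 values of 57 share dense rank 4.
Remaining distinct values take the next consecutive integers.
Ben has value 40 units → rank 3.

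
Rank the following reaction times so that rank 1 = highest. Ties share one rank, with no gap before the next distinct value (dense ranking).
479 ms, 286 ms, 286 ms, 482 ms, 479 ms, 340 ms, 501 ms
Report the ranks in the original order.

3, 5, 5, 2, 3, 4, 1

Sorted (descending): 501, 482, 479, 479, 340, 286, 286
The 2 values of 479 share dense rank 3.
The 2 values of 286 share dense rank 5.
Remaining distinct values take the next consecutive integers.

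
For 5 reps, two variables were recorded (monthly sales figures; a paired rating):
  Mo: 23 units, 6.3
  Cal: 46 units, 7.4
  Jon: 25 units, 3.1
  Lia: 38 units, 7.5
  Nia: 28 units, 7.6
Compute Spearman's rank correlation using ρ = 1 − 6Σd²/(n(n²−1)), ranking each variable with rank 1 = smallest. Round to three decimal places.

Ranks of variable 1: 1, 5, 2, 4, 3
Ranks of variable 2: 2, 3, 1, 4, 5
d = r₁ − r₂: -1, 2, 1, 0, -2
d²: 1, 4, 1, 0, 4; Σd² = 10
ρ = 1 − 6·10/(5·24) = 1 − 60/120 = 0.500

0.500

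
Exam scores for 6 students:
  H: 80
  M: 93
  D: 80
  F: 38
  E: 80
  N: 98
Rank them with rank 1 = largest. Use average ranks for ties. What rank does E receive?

Sorted (descending): 98, 93, 80, 80, 80, 38
The 3 values of 80 occupy positions 3–5 → average rank 4.
E has value 80 → rank 4.

4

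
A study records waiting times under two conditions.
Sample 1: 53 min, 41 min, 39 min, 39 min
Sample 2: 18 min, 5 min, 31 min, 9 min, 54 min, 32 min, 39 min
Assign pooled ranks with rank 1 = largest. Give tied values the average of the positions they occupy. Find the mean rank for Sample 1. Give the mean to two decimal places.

3.75

Sorted (descending): 54, 53, 41, 39, 39, 39, 32, 31, 18, 9, 5
The 3 values of 39 occupy positions 4–6 → average rank 5.
Sample 1 values → pooled ranks: 53→2, 41→3, 39→5, 39→5
Mean rank = (2 + 3 + 5 + 5) / 4 = 3.75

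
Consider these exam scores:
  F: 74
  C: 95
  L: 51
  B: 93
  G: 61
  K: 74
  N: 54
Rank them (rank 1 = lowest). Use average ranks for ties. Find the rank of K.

Sorted (ascending): 51, 54, 61, 74, 74, 93, 95
The 2 values of 74 occupy positions 4–5 → average rank (4+5)/2 = 4.5.
K has value 74 → rank 4.5.

4.5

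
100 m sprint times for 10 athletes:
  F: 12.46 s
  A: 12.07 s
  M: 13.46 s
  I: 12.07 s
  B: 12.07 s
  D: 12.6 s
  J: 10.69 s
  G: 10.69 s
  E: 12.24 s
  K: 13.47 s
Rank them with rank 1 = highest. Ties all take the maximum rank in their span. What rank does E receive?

Sorted (descending): 13.47, 13.46, 12.6, 12.46, 12.24, 12.07, 12.07, 12.07, 10.69, 10.69
The 3 values of 12.07 occupy positions 6–8 → each gets rank 8.
The 2 values of 10.69 occupy positions 9–10 → each gets rank 10.
E has value 12.24 s → rank 5.

5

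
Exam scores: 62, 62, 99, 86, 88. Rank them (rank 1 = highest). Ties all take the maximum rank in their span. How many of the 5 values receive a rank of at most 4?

3

Sorted (descending): 99, 88, 86, 62, 62
The 2 values of 62 occupy positions 4–5 → each gets rank 5.
Ranks ≤ 4: {1, 2, 3} → 3 values.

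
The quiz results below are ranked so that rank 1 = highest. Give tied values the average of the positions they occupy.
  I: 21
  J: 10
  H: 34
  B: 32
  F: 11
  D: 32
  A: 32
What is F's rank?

6

Sorted (descending): 34, 32, 32, 32, 21, 11, 10
The 3 values of 32 occupy positions 2–4 → average rank 3.
F has value 11 → rank 6.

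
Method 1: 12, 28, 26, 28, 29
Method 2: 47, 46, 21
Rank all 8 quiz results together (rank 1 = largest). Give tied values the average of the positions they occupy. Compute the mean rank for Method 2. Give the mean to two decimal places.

3.33

Sorted (descending): 47, 46, 29, 28, 28, 26, 21, 12
The 2 values of 28 occupy positions 4–5 → average rank (4+5)/2 = 4.5.
Method 2 values → pooled ranks: 47→1, 46→2, 21→7
Mean rank = (1 + 2 + 7) / 3 = 3.33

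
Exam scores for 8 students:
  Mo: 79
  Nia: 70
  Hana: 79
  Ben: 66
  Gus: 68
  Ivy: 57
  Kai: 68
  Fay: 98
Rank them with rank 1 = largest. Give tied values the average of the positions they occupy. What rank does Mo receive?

Sorted (descending): 98, 79, 79, 70, 68, 68, 66, 57
The 2 values of 79 occupy positions 2–3 → average rank (2+3)/2 = 2.5.
The 2 values of 68 occupy positions 5–6 → average rank (5+6)/2 = 5.5.
Mo has value 79 → rank 2.5.

2.5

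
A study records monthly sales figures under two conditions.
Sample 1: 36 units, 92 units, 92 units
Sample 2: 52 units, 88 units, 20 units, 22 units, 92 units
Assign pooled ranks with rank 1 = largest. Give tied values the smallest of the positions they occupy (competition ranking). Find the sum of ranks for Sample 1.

8

Sorted (descending): 92, 92, 92, 88, 52, 36, 22, 20
The 3 values of 92 occupy positions 1–3 → each gets rank 1.
Sample 1 values → pooled ranks: 36→6, 92→1, 92→1
Rank sum = 6 + 1 + 1 = 8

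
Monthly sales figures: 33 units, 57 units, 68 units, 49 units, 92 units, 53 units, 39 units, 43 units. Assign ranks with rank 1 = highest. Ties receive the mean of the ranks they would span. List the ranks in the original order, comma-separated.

8, 3, 2, 5, 1, 4, 7, 6

Sorted (descending): 92, 68, 57, 53, 49, 43, 39, 33
No ties — each value takes its position as its rank.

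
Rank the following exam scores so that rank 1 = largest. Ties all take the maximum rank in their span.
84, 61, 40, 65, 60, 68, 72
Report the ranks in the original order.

1, 5, 7, 4, 6, 3, 2

Sorted (descending): 84, 72, 68, 65, 61, 60, 40
No ties — each value takes its position as its rank.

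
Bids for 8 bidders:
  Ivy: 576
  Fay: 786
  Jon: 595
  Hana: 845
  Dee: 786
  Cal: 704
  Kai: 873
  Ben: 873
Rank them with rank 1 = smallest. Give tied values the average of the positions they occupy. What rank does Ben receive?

Sorted (ascending): 576, 595, 704, 786, 786, 845, 873, 873
The 2 values of 786 occupy positions 4–5 → average rank (4+5)/2 = 4.5.
The 2 values of 873 occupy positions 7–8 → average rank (7+8)/2 = 7.5.
Ben has value 873 → rank 7.5.

7.5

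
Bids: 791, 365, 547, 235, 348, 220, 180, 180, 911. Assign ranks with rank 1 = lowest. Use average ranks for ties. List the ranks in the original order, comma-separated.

Sorted (ascending): 180, 180, 220, 235, 348, 365, 547, 791, 911
The 2 values of 180 occupy positions 1–2 → average rank (1+2)/2 = 1.5.

8, 6, 7, 4, 5, 3, 1.5, 1.5, 9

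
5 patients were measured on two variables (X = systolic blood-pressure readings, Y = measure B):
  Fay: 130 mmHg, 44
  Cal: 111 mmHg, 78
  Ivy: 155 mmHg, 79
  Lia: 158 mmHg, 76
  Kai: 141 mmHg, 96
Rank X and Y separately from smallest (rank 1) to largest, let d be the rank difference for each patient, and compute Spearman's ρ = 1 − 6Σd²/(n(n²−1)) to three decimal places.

Ranks of variable 1: 2, 1, 4, 5, 3
Ranks of variable 2: 1, 3, 4, 2, 5
d = r₁ − r₂: 1, -2, 0, 3, -2
d²: 1, 4, 0, 9, 4; Σd² = 18
ρ = 1 − 6·18/(5·24) = 1 − 108/120 = 0.100

0.100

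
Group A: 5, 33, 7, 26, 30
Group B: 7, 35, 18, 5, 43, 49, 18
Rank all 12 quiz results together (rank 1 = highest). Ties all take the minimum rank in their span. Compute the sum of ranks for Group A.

Sorted (descending): 49, 43, 35, 33, 30, 26, 18, 18, 7, 7, 5, 5
The 2 values of 18 occupy positions 7–8 → each gets rank 7.
The 2 values of 7 occupy positions 9–10 → each gets rank 9.
The 2 values of 5 occupy positions 11–12 → each gets rank 11.
Group A values → pooled ranks: 5→11, 33→4, 7→9, 26→6, 30→5
Rank sum = 11 + 4 + 9 + 6 + 5 = 35

35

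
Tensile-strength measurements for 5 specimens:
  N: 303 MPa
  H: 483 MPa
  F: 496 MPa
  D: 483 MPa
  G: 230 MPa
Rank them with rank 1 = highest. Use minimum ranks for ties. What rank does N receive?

Sorted (descending): 496, 483, 483, 303, 230
The 2 values of 483 occupy positions 2–3 → each gets rank 2.
N has value 303 MPa → rank 4.

4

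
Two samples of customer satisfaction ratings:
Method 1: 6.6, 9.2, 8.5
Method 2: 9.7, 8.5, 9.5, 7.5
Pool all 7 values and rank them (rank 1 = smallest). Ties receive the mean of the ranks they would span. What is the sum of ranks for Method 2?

Sorted (ascending): 6.6, 7.5, 8.5, 8.5, 9.2, 9.5, 9.7
The 2 values of 8.5 occupy positions 3–4 → average rank (3+4)/2 = 3.5.
Method 2 values → pooled ranks: 9.7→7, 8.5→3.5, 9.5→6, 7.5→2
Rank sum = 7 + 3.5 + 6 + 2 = 18.5

18.5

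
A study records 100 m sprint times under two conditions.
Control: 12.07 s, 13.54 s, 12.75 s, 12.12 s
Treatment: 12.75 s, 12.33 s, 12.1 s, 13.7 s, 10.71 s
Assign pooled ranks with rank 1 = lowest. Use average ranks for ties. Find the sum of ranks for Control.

Sorted (ascending): 10.71, 12.07, 12.1, 12.12, 12.33, 12.75, 12.75, 13.54, 13.7
The 2 values of 12.75 occupy positions 6–7 → average rank (6+7)/2 = 6.5.
Control values → pooled ranks: 12.07→2, 13.54→8, 12.75→6.5, 12.12→4
Rank sum = 2 + 8 + 6.5 + 4 = 20.5

20.5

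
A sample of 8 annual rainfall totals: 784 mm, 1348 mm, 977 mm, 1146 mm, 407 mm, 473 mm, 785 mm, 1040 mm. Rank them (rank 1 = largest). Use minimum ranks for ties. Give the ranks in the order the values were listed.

Sorted (descending): 1348, 1146, 1040, 977, 785, 784, 473, 407
No ties — each value takes its position as its rank.

6, 1, 4, 2, 8, 7, 5, 3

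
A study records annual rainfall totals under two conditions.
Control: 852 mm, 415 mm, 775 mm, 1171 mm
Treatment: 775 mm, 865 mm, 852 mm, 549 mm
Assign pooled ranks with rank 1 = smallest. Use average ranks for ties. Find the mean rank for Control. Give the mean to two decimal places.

Sorted (ascending): 415, 549, 775, 775, 852, 852, 865, 1171
The 2 values of 775 occupy positions 3–4 → average rank (3+4)/2 = 3.5.
The 2 values of 852 occupy positions 5–6 → average rank (5+6)/2 = 5.5.
Control values → pooled ranks: 852→5.5, 415→1, 775→3.5, 1171→8
Mean rank = (5.5 + 1 + 3.5 + 8) / 4 = 4.50

4.50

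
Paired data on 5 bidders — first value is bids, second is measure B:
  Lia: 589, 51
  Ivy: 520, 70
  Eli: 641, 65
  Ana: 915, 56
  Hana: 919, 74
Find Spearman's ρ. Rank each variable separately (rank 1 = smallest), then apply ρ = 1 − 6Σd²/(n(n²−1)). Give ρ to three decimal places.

Ranks of variable 1: 2, 1, 3, 4, 5
Ranks of variable 2: 1, 4, 3, 2, 5
d = r₁ − r₂: 1, -3, 0, 2, 0
d²: 1, 9, 0, 4, 0; Σd² = 14
ρ = 1 − 6·14/(5·24) = 1 − 84/120 = 0.300

0.300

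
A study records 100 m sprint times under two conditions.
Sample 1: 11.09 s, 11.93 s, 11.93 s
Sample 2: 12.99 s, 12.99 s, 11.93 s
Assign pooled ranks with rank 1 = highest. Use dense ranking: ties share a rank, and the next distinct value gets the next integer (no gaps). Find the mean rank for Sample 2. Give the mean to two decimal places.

1.33

Sorted (descending): 12.99, 12.99, 11.93, 11.93, 11.93, 11.09
The 2 values of 12.99 share dense rank 1.
The 3 values of 11.93 share dense rank 2.
Remaining distinct values take the next consecutive integers.
Sample 2 values → pooled ranks: 12.99→1, 12.99→1, 11.93→2
Mean rank = (1 + 1 + 2) / 3 = 1.33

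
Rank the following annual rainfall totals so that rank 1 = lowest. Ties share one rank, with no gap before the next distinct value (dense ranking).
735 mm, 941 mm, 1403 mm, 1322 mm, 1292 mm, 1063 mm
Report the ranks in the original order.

Sorted (ascending): 735, 941, 1063, 1292, 1322, 1403
No ties — each value takes its position as its rank.

1, 2, 6, 5, 4, 3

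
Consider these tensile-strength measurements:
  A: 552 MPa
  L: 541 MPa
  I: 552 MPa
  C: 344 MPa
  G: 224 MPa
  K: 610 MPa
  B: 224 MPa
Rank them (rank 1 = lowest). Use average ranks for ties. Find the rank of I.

Sorted (ascending): 224, 224, 344, 541, 552, 552, 610
The 2 values of 224 occupy positions 1–2 → average rank (1+2)/2 = 1.5.
The 2 values of 552 occupy positions 5–6 → average rank (5+6)/2 = 5.5.
I has value 552 MPa → rank 5.5.

5.5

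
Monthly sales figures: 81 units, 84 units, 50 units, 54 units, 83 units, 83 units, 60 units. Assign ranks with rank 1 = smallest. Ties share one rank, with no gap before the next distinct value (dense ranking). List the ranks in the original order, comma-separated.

4, 6, 1, 2, 5, 5, 3

Sorted (ascending): 50, 54, 60, 81, 83, 83, 84
The 2 values of 83 share dense rank 5.
Remaining distinct values take the next consecutive integers.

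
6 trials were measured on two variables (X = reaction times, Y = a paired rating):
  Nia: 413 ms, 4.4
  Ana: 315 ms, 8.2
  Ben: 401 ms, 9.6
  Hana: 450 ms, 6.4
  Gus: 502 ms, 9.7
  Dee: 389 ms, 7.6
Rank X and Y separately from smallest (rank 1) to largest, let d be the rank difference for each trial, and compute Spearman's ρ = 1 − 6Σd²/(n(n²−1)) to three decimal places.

Ranks of variable 1: 4, 1, 3, 5, 6, 2
Ranks of variable 2: 1, 4, 5, 2, 6, 3
d = r₁ − r₂: 3, -3, -2, 3, 0, -1
d²: 9, 9, 4, 9, 0, 1; Σd² = 32
ρ = 1 − 6·32/(6·35) = 1 − 192/210 = 0.086

0.086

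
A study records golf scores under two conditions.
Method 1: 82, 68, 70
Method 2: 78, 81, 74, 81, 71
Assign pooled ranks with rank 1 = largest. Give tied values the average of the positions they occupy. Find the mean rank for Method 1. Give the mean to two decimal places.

Sorted (descending): 82, 81, 81, 78, 74, 71, 70, 68
The 2 values of 81 occupy positions 2–3 → average rank (2+3)/2 = 2.5.
Method 1 values → pooled ranks: 82→1, 68→8, 70→7
Mean rank = (1 + 8 + 7) / 3 = 5.33

5.33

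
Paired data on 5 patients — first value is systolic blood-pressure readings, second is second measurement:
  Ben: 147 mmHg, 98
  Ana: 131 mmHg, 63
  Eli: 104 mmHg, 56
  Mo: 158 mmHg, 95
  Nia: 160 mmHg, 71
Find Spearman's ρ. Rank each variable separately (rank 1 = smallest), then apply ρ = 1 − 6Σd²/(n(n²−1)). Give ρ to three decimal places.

Ranks of variable 1: 3, 2, 1, 4, 5
Ranks of variable 2: 5, 2, 1, 4, 3
d = r₁ − r₂: -2, 0, 0, 0, 2
d²: 4, 0, 0, 0, 4; Σd² = 8
ρ = 1 − 6·8/(5·24) = 1 − 48/120 = 0.600

0.600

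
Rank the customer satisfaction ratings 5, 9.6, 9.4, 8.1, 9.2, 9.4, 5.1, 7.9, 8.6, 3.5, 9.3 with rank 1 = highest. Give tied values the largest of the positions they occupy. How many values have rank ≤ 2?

Sorted (descending): 9.6, 9.4, 9.4, 9.3, 9.2, 8.6, 8.1, 7.9, 5.1, 5, 3.5
The 2 values of 9.4 occupy positions 2–3 → each gets rank 3.
Ranks ≤ 2: {1} → 1 value.

1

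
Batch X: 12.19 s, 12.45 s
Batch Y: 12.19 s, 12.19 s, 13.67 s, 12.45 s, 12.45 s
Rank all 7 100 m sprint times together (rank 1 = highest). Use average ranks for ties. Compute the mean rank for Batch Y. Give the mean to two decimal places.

3.80

Sorted (descending): 13.67, 12.45, 12.45, 12.45, 12.19, 12.19, 12.19
The 3 values of 12.45 occupy positions 2–4 → average rank 3.
The 3 values of 12.19 occupy positions 5–7 → average rank 6.
Batch Y values → pooled ranks: 12.19→6, 12.19→6, 13.67→1, 12.45→3, 12.45→3
Mean rank = (6 + 6 + 1 + 3 + 3) / 5 = 3.80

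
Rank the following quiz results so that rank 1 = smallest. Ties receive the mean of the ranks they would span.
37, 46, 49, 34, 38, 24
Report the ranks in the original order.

3, 5, 6, 2, 4, 1

Sorted (ascending): 24, 34, 37, 38, 46, 49
No ties — each value takes its position as its rank.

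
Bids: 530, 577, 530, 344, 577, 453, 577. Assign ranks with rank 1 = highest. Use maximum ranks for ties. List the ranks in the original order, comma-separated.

Sorted (descending): 577, 577, 577, 530, 530, 453, 344
The 3 values of 577 occupy positions 1–3 → each gets rank 3.
The 2 values of 530 occupy positions 4–5 → each gets rank 5.

5, 3, 5, 7, 3, 6, 3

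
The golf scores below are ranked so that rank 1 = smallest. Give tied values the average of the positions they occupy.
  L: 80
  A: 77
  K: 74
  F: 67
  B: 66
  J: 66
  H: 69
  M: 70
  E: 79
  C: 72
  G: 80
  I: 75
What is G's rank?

Sorted (ascending): 66, 66, 67, 69, 70, 72, 74, 75, 77, 79, 80, 80
The 2 values of 66 occupy positions 1–2 → average rank (1+2)/2 = 1.5.
The 2 values of 80 occupy positions 11–12 → average rank (11+12)/2 = 11.5.
G has value 80 → rank 11.5.

11.5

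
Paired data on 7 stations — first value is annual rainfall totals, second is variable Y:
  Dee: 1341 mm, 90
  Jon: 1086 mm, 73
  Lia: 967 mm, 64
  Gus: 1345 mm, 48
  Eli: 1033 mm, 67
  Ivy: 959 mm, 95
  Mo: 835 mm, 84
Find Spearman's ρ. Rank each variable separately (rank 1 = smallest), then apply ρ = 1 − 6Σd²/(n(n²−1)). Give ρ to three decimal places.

-0.429

Ranks of variable 1: 6, 5, 3, 7, 4, 2, 1
Ranks of variable 2: 6, 4, 2, 1, 3, 7, 5
d = r₁ − r₂: 0, 1, 1, 6, 1, -5, -4
d²: 0, 1, 1, 36, 1, 25, 16; Σd² = 80
ρ = 1 − 6·80/(7·48) = 1 − 480/336 = -0.429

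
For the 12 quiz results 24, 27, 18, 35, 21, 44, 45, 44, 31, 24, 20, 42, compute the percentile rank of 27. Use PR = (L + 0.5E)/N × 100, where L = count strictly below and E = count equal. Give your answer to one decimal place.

N = 12.
Strictly below 27: 5. Equal to 27: 1.
PR = (5 + 0.5·1)/12 × 100 = 45.8

45.8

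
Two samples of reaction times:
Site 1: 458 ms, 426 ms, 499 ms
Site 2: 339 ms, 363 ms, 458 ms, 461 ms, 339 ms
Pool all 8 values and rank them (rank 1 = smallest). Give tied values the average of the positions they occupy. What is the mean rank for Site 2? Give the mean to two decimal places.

3.70

Sorted (ascending): 339, 339, 363, 426, 458, 458, 461, 499
The 2 values of 339 occupy positions 1–2 → average rank (1+2)/2 = 1.5.
The 2 values of 458 occupy positions 5–6 → average rank (5+6)/2 = 5.5.
Site 2 values → pooled ranks: 339→1.5, 363→3, 458→5.5, 461→7, 339→1.5
Mean rank = (1.5 + 3 + 5.5 + 7 + 1.5) / 5 = 3.70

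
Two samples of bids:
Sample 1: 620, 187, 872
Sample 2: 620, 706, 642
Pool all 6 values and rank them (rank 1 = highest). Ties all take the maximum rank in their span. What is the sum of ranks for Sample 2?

10

Sorted (descending): 872, 706, 642, 620, 620, 187
The 2 values of 620 occupy positions 4–5 → each gets rank 5.
Sample 2 values → pooled ranks: 620→5, 706→2, 642→3
Rank sum = 5 + 2 + 3 = 10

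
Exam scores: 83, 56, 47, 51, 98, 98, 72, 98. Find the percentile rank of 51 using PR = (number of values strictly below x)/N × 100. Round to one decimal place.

N = 8.
Strictly below 51: 1. Equal to 51: 1.
PR = 1/8 × 100 = 12.5

12.5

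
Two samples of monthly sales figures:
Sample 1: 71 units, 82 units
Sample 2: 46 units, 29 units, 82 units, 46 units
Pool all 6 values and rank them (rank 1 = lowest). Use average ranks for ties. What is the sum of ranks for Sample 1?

9.5

Sorted (ascending): 29, 46, 46, 71, 82, 82
The 2 values of 46 occupy positions 2–3 → average rank (2+3)/2 = 2.5.
The 2 values of 82 occupy positions 5–6 → average rank (5+6)/2 = 5.5.
Sample 1 values → pooled ranks: 71→4, 82→5.5
Rank sum = 4 + 5.5 = 9.5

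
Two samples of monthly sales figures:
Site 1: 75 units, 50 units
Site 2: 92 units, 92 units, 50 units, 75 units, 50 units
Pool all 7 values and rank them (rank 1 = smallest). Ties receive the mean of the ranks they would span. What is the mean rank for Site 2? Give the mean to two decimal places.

4.30

Sorted (ascending): 50, 50, 50, 75, 75, 92, 92
The 3 values of 50 occupy positions 1–3 → average rank 2.
The 2 values of 75 occupy positions 4–5 → average rank (4+5)/2 = 4.5.
The 2 values of 92 occupy positions 6–7 → average rank (6+7)/2 = 6.5.
Site 2 values → pooled ranks: 92→6.5, 92→6.5, 50→2, 75→4.5, 50→2
Mean rank = (6.5 + 6.5 + 2 + 4.5 + 2) / 5 = 4.30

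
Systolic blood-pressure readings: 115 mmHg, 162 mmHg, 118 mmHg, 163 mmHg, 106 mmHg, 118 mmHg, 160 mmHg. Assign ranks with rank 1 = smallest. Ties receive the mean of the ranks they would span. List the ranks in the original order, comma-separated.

2, 6, 3.5, 7, 1, 3.5, 5

Sorted (ascending): 106, 115, 118, 118, 160, 162, 163
The 2 values of 118 occupy positions 3–4 → average rank (3+4)/2 = 3.5.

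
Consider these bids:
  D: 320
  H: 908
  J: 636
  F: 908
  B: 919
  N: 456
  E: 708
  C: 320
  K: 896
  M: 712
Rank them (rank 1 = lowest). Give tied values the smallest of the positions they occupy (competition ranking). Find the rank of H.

Sorted (ascending): 320, 320, 456, 636, 708, 712, 896, 908, 908, 919
The 2 values of 320 occupy positions 1–2 → each gets rank 1.
The 2 values of 908 occupy positions 8–9 → each gets rank 8.
H has value 908 → rank 8.

8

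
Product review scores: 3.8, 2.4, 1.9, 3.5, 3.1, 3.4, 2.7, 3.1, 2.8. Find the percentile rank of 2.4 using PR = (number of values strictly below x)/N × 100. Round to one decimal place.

N = 9.
Strictly below 2.4: 1. Equal to 2.4: 1.
PR = 1/9 × 100 = 11.1

11.1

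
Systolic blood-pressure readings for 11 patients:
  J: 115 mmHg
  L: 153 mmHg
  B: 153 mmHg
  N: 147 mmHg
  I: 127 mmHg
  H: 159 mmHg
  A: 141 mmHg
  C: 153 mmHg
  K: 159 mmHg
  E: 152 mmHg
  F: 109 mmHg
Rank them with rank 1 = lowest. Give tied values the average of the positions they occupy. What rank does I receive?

3

Sorted (ascending): 109, 115, 127, 141, 147, 152, 153, 153, 153, 159, 159
The 3 values of 153 occupy positions 7–9 → average rank 8.
The 2 values of 159 occupy positions 10–11 → average rank (10+11)/2 = 10.5.
I has value 127 mmHg → rank 3.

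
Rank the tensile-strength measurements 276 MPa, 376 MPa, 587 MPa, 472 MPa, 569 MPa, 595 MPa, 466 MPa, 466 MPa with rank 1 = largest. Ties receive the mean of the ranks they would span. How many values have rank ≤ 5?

Sorted (descending): 595, 587, 569, 472, 466, 466, 376, 276
The 2 values of 466 occupy positions 5–6 → average rank (5+6)/2 = 5.5.
Ranks ≤ 5: {1, 2, 3, 4} → 4 values.

4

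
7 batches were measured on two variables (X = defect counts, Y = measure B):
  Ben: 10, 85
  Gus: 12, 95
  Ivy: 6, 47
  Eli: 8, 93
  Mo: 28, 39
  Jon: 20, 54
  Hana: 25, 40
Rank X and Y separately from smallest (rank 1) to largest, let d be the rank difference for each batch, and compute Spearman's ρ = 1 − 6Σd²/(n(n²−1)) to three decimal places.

-0.536

Ranks of variable 1: 3, 4, 1, 2, 7, 5, 6
Ranks of variable 2: 5, 7, 3, 6, 1, 4, 2
d = r₁ − r₂: -2, -3, -2, -4, 6, 1, 4
d²: 4, 9, 4, 16, 36, 1, 16; Σd² = 86
ρ = 1 − 6·86/(7·48) = 1 − 516/336 = -0.536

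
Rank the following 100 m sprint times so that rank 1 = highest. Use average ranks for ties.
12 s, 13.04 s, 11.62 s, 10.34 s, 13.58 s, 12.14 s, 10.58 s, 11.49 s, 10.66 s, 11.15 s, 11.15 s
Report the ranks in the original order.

4, 2, 5, 11, 1, 3, 10, 6, 9, 7.5, 7.5

Sorted (descending): 13.58, 13.04, 12.14, 12, 11.62, 11.49, 11.15, 11.15, 10.66, 10.58, 10.34
The 2 values of 11.15 occupy positions 7–8 → average rank (7+8)/2 = 7.5.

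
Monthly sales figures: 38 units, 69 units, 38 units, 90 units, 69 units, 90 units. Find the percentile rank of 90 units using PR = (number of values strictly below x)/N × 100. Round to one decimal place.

N = 6.
Strictly below 90: 4. Equal to 90: 2.
PR = 4/6 × 100 = 66.7

66.7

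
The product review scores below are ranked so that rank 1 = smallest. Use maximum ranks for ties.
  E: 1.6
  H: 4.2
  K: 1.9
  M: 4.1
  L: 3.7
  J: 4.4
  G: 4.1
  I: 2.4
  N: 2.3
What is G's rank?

7

Sorted (ascending): 1.6, 1.9, 2.3, 2.4, 3.7, 4.1, 4.1, 4.2, 4.4
The 2 values of 4.1 occupy positions 6–7 → each gets rank 7.
G has value 4.1 → rank 7.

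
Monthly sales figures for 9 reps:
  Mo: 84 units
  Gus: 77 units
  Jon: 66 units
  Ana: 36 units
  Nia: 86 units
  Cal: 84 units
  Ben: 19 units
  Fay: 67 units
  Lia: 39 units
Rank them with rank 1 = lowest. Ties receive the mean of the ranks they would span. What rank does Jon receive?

Sorted (ascending): 19, 36, 39, 66, 67, 77, 84, 84, 86
The 2 values of 84 occupy positions 7–8 → average rank (7+8)/2 = 7.5.
Jon has value 66 units → rank 4.

4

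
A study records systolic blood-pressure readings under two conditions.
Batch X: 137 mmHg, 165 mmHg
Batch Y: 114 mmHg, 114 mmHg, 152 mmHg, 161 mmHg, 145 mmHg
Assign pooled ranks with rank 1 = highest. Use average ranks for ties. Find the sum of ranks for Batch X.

6

Sorted (descending): 165, 161, 152, 145, 137, 114, 114
The 2 values of 114 occupy positions 6–7 → average rank (6+7)/2 = 6.5.
Batch X values → pooled ranks: 137→5, 165→1
Rank sum = 5 + 1 = 6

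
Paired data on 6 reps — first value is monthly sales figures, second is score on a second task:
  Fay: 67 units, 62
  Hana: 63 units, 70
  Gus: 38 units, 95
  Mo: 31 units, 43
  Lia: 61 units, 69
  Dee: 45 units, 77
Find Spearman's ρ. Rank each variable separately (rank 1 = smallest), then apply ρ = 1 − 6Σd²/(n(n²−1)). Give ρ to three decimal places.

-0.086

Ranks of variable 1: 6, 5, 2, 1, 4, 3
Ranks of variable 2: 2, 4, 6, 1, 3, 5
d = r₁ − r₂: 4, 1, -4, 0, 1, -2
d²: 16, 1, 16, 0, 1, 4; Σd² = 38
ρ = 1 − 6·38/(6·35) = 1 − 228/210 = -0.086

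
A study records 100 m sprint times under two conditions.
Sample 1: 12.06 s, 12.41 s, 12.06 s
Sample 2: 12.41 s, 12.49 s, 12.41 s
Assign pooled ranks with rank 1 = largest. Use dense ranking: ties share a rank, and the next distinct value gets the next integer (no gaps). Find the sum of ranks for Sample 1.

8

Sorted (descending): 12.49, 12.41, 12.41, 12.41, 12.06, 12.06
The 3 values of 12.41 share dense rank 2.
The 2 values of 12.06 share dense rank 3.
Remaining distinct values take the next consecutive integers.
Sample 1 values → pooled ranks: 12.06→3, 12.41→2, 12.06→3
Rank sum = 3 + 2 + 3 = 8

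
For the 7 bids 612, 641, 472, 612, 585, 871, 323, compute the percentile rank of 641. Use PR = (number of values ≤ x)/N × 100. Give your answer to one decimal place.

N = 7.
Strictly below 641: 5. Equal to 641: 1.
PR = 6/7 × 100 = 85.7

85.7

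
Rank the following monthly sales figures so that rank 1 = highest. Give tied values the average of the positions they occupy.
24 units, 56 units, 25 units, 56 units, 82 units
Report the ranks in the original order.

5, 2.5, 4, 2.5, 1

Sorted (descending): 82, 56, 56, 25, 24
The 2 values of 56 occupy positions 2–3 → average rank (2+3)/2 = 2.5.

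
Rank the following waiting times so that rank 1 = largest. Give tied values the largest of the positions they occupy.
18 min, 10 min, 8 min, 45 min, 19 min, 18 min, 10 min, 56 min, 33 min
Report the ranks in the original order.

6, 8, 9, 2, 4, 6, 8, 1, 3

Sorted (descending): 56, 45, 33, 19, 18, 18, 10, 10, 8
The 2 values of 18 occupy positions 5–6 → each gets rank 6.
The 2 values of 10 occupy positions 7–8 → each gets rank 8.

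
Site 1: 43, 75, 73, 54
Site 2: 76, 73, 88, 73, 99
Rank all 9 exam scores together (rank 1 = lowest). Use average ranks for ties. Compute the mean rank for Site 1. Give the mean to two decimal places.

3.25

Sorted (ascending): 43, 54, 73, 73, 73, 75, 76, 88, 99
The 3 values of 73 occupy positions 3–5 → average rank 4.
Site 1 values → pooled ranks: 43→1, 75→6, 73→4, 54→2
Mean rank = (1 + 6 + 4 + 2) / 4 = 3.25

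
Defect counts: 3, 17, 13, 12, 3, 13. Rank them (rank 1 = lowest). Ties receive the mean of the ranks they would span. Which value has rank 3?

Sorted (ascending): 3, 3, 12, 13, 13, 17
The 2 values of 3 occupy positions 1–2 → average rank (1+2)/2 = 1.5.
The 2 values of 13 occupy positions 4–5 → average rank (4+5)/2 = 4.5.
Rank 3 → value 12.

12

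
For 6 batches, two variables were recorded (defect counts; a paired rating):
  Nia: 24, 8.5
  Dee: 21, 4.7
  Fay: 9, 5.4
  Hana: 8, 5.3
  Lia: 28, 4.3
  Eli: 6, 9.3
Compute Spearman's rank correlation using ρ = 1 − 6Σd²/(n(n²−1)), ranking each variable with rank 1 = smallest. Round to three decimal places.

-0.600

Ranks of variable 1: 5, 4, 3, 2, 6, 1
Ranks of variable 2: 5, 2, 4, 3, 1, 6
d = r₁ − r₂: 0, 2, -1, -1, 5, -5
d²: 0, 4, 1, 1, 25, 25; Σd² = 56
ρ = 1 − 6·56/(6·35) = 1 − 336/210 = -0.600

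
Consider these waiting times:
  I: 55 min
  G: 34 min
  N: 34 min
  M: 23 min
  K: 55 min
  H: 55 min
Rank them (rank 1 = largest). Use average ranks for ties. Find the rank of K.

2

Sorted (descending): 55, 55, 55, 34, 34, 23
The 3 values of 55 occupy positions 1–3 → average rank 2.
The 2 values of 34 occupy positions 4–5 → average rank (4+5)/2 = 4.5.
K has value 55 min → rank 2.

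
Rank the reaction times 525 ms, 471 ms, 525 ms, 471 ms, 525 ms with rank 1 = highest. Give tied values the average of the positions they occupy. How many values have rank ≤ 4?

Sorted (descending): 525, 525, 525, 471, 471
The 3 values of 525 occupy positions 1–3 → average rank 2.
The 2 values of 471 occupy positions 4–5 → average rank (4+5)/2 = 4.5.
Ranks ≤ 4: {2, 2, 2} → 3 values.

3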